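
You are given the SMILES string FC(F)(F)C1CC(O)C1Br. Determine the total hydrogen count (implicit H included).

Walk through each heavy atom and fill implicit hydrogens from standard valence (C 4, N 3, O 2, S 2, halogen 1):
  atom 1: F (halogen, monovalent) → 0 H
  atom 2: C, bond orders sum to 4 (valence 4) → 0 H
  atom 3: F (halogen, monovalent) → 0 H
  atom 4: F (halogen, monovalent) → 0 H
  atom 5: C, bond orders sum to 3 (valence 4) → 1 H
  atom 6: C, bond orders sum to 2 (valence 4) → 2 H
  atom 7: C, bond orders sum to 3 (valence 4) → 1 H
  atom 8: O, bond orders sum to 1 (valence 2) → 1 H
  atom 9: C, bond orders sum to 3 (valence 4) → 1 H
  atom 10: Br (halogen, monovalent) → 0 H
Total hydrogens: 6.

6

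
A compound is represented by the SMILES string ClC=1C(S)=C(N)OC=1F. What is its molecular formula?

Walk through each heavy atom and fill implicit hydrogens from standard valence (C 4, N 3, O 2, S 2, halogen 1):
  atom 1: Cl (halogen, monovalent) → 0 H
  atom 2: C, bond orders sum to 4 (valence 4) → 0 H
  atom 3: C, bond orders sum to 4 (valence 4) → 0 H
  atom 4: S, bond orders sum to 1 (valence 2) → 1 H
  atom 5: C, bond orders sum to 4 (valence 4) → 0 H
  atom 6: N, bond orders sum to 1 (valence 3) → 2 H
  atom 7: O, bond orders sum to 2 (valence 2) → 0 H
  atom 8: C, bond orders sum to 4 (valence 4) → 0 H
  atom 9: F (halogen, monovalent) → 0 H
Totals → C:4, H:3, Cl:1, F:1, N:1, O:1, S:1.

C4H3ClFNOS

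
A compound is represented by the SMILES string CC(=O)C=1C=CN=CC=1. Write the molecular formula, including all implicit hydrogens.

C7H7NO

Walk through each heavy atom and fill implicit hydrogens from standard valence (C 4, N 3, O 2, S 2, halogen 1):
  atom 1: C, bond orders sum to 1 (valence 4) → 3 H
  atom 2: C, bond orders sum to 4 (valence 4) → 0 H
  atom 3: O, bond orders sum to 2 (valence 2) → 0 H
  atom 4: C, bond orders sum to 4 (valence 4) → 0 H
  atom 5: C, bond orders sum to 3 (valence 4) → 1 H
  atom 6: C, bond orders sum to 3 (valence 4) → 1 H
  atom 7: N, bond orders sum to 3 (valence 3) → 0 H
  atom 8: C, bond orders sum to 3 (valence 4) → 1 H
  atom 9: C, bond orders sum to 3 (valence 4) → 1 H
Totals → C:7, H:7, N:1, O:1.
In Hill order: C7H7NO.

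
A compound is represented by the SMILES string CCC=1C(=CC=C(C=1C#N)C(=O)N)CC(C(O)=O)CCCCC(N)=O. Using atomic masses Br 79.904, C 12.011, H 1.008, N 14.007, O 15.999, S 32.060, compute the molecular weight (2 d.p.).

First, the molecular formula is C18H23N3O4 (counting implicit H from valence).
  C: 18 × 12.011 = 216.198
  H: 23 × 1.008 = 23.184
  N: 3 × 14.007 = 42.021
  O: 4 × 15.999 = 63.996
Sum: 18×12.011 + 23×1.008 + 3×14.007 + 4×15.999 = 345.399 → 345.40 g/mol.

345.40 g/mol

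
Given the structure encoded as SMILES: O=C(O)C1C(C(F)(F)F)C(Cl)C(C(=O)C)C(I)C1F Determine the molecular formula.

Walk through each heavy atom and fill implicit hydrogens from standard valence (C 4, N 3, O 2, S 2, halogen 1):
  atom 1: O, bond orders sum to 2 (valence 2) → 0 H
  atom 2: C, bond orders sum to 4 (valence 4) → 0 H
  atom 3: O, bond orders sum to 1 (valence 2) → 1 H
  atom 4: C, bond orders sum to 3 (valence 4) → 1 H
  atom 5: C, bond orders sum to 3 (valence 4) → 1 H
  atom 6: C, bond orders sum to 4 (valence 4) → 0 H
  atom 7: F (halogen, monovalent) → 0 H
  atom 8: F (halogen, monovalent) → 0 H
  atom 9: F (halogen, monovalent) → 0 H
  atom 10: C, bond orders sum to 3 (valence 4) → 1 H
  atom 11: Cl (halogen, monovalent) → 0 H
  atom 12: C, bond orders sum to 3 (valence 4) → 1 H
  atom 13: C, bond orders sum to 4 (valence 4) → 0 H
  atom 14: O, bond orders sum to 2 (valence 2) → 0 H
  atom 15: C, bond orders sum to 1 (valence 4) → 3 H
  atom 16: C, bond orders sum to 3 (valence 4) → 1 H
  atom 17: I (halogen, monovalent) → 0 H
  atom 18: C, bond orders sum to 3 (valence 4) → 1 H
  atom 19: F (halogen, monovalent) → 0 H
Totals → C:10, H:10, Cl:1, F:4, I:1, O:3.

C10H10ClF4IO3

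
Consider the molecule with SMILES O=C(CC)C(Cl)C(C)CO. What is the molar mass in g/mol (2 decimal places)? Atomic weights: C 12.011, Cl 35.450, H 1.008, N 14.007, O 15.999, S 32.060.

164.63 g/mol

First, the molecular formula is C7H13ClO2 (counting implicit H from valence).
  C: 7 × 12.011 = 84.077
  Cl: 1 × 35.450 = 35.450
  H: 13 × 1.008 = 13.104
  O: 2 × 15.999 = 31.998
Sum: 7×12.011 + 1×35.450 + 13×1.008 + 2×15.999 = 164.629 → 164.63 g/mol.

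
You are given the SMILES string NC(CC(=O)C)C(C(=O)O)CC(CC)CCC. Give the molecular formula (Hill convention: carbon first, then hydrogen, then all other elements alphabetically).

C13H25NO3

Walk through each heavy atom and fill implicit hydrogens from standard valence (C 4, N 3, O 2, S 2, halogen 1):
  atom 1: N, bond orders sum to 1 (valence 3) → 2 H
  atom 2: C, bond orders sum to 3 (valence 4) → 1 H
  atom 3: C, bond orders sum to 2 (valence 4) → 2 H
  atom 4: C, bond orders sum to 4 (valence 4) → 0 H
  atom 5: O, bond orders sum to 2 (valence 2) → 0 H
  atom 6: C, bond orders sum to 1 (valence 4) → 3 H
  atom 7: C, bond orders sum to 3 (valence 4) → 1 H
  atom 8: C, bond orders sum to 4 (valence 4) → 0 H
  atom 9: O, bond orders sum to 2 (valence 2) → 0 H
  atom 10: O, bond orders sum to 1 (valence 2) → 1 H
  atom 11: C, bond orders sum to 2 (valence 4) → 2 H
  atom 12: C, bond orders sum to 3 (valence 4) → 1 H
  atom 13: C, bond orders sum to 2 (valence 4) → 2 H
  atom 14: C, bond orders sum to 1 (valence 4) → 3 H
  atom 15: C, bond orders sum to 2 (valence 4) → 2 H
  atom 16: C, bond orders sum to 2 (valence 4) → 2 H
  atom 17: C, bond orders sum to 1 (valence 4) → 3 H
Totals → C:13, H:25, N:1, O:3.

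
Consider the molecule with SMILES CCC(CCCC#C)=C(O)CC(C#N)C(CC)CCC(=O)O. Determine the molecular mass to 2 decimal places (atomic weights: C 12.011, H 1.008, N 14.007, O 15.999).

First, the molecular formula is C18H27NO3 (counting implicit H from valence).
  C: 18 × 12.011 = 216.198
  H: 27 × 1.008 = 27.216
  N: 1 × 14.007 = 14.007
  O: 3 × 15.999 = 47.997
Sum: 18×12.011 + 27×1.008 + 1×14.007 + 3×15.999 = 305.418 → 305.42 g/mol.

305.42 g/mol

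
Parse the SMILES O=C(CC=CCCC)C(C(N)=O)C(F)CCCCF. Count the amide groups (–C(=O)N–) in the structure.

1

The amide motif appears at heavy-atom position 10 in the SMILES.
Other groups present: 1 alkene, 1 ketone.
Amide count: 1.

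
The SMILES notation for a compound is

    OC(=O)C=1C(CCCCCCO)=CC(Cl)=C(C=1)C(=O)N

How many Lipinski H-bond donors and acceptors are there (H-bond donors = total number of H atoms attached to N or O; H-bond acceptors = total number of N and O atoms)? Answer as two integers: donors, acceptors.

Donors: find every N or O and count the H atoms it carries.
  atom 1 (O): bond orders sum to 1 → 1 H
  atom 3 (O): bond orders sum to 2 → 0 H
  atom 12 (O): bond orders sum to 1 → 1 H
  atom 19 (O): bond orders sum to 2 → 0 H
  atom 20 (N): bond orders sum to 1 → 2 H
Lipinski HBD = 4.
Acceptors: N atoms = 1, O atoms = 4 → HBA = 5.

4, 5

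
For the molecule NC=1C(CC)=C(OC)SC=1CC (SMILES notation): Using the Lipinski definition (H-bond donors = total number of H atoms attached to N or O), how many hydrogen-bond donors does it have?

Donors: find every N or O and count the H atoms it carries.
  atom 1 (N): bond orders sum to 1 → 2 H
  atom 7 (O): bond orders sum to 2 → 0 H
Lipinski HBD = 2.

2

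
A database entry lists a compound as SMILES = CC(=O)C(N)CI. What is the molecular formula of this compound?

Walk through each heavy atom and fill implicit hydrogens from standard valence (C 4, N 3, O 2, S 2, halogen 1):
  atom 1: C, bond orders sum to 1 (valence 4) → 3 H
  atom 2: C, bond orders sum to 4 (valence 4) → 0 H
  atom 3: O, bond orders sum to 2 (valence 2) → 0 H
  atom 4: C, bond orders sum to 3 (valence 4) → 1 H
  atom 5: N, bond orders sum to 1 (valence 3) → 2 H
  atom 6: C, bond orders sum to 2 (valence 4) → 2 H
  atom 7: I (halogen, monovalent) → 0 H
Totals → C:4, H:8, I:1, N:1, O:1.

C4H8INO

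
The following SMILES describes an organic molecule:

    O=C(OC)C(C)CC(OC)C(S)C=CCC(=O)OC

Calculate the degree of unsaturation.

3

Degree of unsaturation = (number of rings) + (number of π bonds).
Ring closures in the SMILES: 0.
π bonds: 3 double bonds (each 1 DoU) → 3 DoU from unsaturation.
Total DoU = 0 + 3 = 3.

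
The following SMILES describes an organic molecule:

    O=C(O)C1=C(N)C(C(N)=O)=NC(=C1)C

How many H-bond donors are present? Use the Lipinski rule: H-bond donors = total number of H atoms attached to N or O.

5

Donors: find every N or O and count the H atoms it carries.
  atom 1 (O): bond orders sum to 2 → 0 H
  atom 3 (O): bond orders sum to 1 → 1 H
  atom 6 (N): bond orders sum to 1 → 2 H
  atom 9 (N): bond orders sum to 1 → 2 H
  atom 10 (O): bond orders sum to 2 → 0 H
  atom 11 (N): bond orders sum to 3 → 0 H
Lipinski HBD = 5.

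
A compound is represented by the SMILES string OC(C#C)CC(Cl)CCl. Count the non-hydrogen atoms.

9

Every atom symbol written in the SMILES (organic subset) is one heavy atom; implicit H are not written.
Heavy atoms by element → C:6, Cl:2, O:1.
Total: 9.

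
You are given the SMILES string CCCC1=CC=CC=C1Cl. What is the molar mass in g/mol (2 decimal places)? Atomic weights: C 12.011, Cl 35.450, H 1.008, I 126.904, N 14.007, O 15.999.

154.64 g/mol

First, the molecular formula is C9H11Cl (counting implicit H from valence).
  C: 9 × 12.011 = 108.099
  Cl: 1 × 35.450 = 35.450
  H: 11 × 1.008 = 11.088
Sum: 9×12.011 + 1×35.450 + 11×1.008 = 154.637 → 154.64 g/mol.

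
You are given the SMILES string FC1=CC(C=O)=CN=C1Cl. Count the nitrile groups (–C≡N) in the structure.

Scan the SMILES for the nitrile motif — none present.
Groups that are present: 1 aldehyde.

0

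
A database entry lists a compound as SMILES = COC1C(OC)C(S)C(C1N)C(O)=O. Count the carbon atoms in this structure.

Count every carbon token in the SMILES (each C, including those in ring-closure positions and inside branches).
Carbon count: 8.

8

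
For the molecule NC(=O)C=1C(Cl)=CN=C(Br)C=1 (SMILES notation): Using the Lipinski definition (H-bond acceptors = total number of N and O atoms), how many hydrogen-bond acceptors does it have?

3

N atoms: 2; O atoms: 1.
Lipinski HBA = 2 + 1 = 3.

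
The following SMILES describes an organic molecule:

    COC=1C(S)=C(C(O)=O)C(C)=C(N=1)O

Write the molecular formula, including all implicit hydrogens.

Walk through each heavy atom and fill implicit hydrogens from standard valence (C 4, N 3, O 2, S 2, halogen 1):
  atom 1: C, bond orders sum to 1 (valence 4) → 3 H
  atom 2: O, bond orders sum to 2 (valence 2) → 0 H
  atom 3: C, bond orders sum to 4 (valence 4) → 0 H
  atom 4: C, bond orders sum to 4 (valence 4) → 0 H
  atom 5: S, bond orders sum to 1 (valence 2) → 1 H
  atom 6: C, bond orders sum to 4 (valence 4) → 0 H
  atom 7: C, bond orders sum to 4 (valence 4) → 0 H
  atom 8: O, bond orders sum to 1 (valence 2) → 1 H
  atom 9: O, bond orders sum to 2 (valence 2) → 0 H
  atom 10: C, bond orders sum to 4 (valence 4) → 0 H
  atom 11: C, bond orders sum to 1 (valence 4) → 3 H
  atom 12: C, bond orders sum to 4 (valence 4) → 0 H
  atom 13: N, bond orders sum to 3 (valence 3) → 0 H
  atom 14: O, bond orders sum to 1 (valence 2) → 1 H
Totals → C:8, H:9, N:1, O:4, S:1.

C8H9NO4S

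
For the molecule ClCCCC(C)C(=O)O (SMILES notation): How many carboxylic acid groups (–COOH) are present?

The carboxylic acid motif appears at heavy-atom position 7 in the SMILES.
Carboxylic acid count: 1.

1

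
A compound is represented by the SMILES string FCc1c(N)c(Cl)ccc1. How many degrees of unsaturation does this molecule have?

Molecular formula: C7H7ClFN.
DoU = (2C + 2 + N − H − X) / 2, where X is the halogen count and O/S are ignored.
    = (2·7 + 2 + 1 − 7 − 2) / 2 = 8 / 2 = 4.

4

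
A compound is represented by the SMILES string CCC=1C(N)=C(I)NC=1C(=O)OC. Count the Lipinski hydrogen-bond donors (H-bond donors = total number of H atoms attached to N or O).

Donors: find every N or O and count the H atoms it carries.
  atom 5 (N): bond orders sum to 1 → 2 H
  atom 8 (N): bond orders sum to 2 → 1 H
  atom 11 (O): bond orders sum to 2 → 0 H
  atom 12 (O): bond orders sum to 2 → 0 H
Lipinski HBD = 3.

3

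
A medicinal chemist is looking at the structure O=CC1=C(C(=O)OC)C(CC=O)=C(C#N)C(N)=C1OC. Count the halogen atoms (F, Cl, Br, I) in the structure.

0

Scan the SMILES for the halogen motif — none present.
Groups that are present: 2 aldehyde, 1 ester, 1 ether, 1 nitrile, 1 primary amine.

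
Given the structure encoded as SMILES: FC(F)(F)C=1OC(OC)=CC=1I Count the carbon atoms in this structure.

Count every carbon token in the SMILES (each C, including those in ring-closure positions and inside branches).
Carbon count: 6.

6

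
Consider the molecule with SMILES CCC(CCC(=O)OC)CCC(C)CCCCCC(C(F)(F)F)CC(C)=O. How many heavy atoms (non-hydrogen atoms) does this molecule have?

Every atom symbol written in the SMILES (organic subset) is one heavy atom; implicit H are not written.
Heavy atoms by element → C:21, F:3, O:3.
Total: 27.

27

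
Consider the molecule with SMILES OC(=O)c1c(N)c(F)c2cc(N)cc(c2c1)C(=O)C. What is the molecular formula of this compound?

C13H11FN2O3

Walk through each heavy atom and fill implicit hydrogens from standard valence (C 4, N 3, O 2, S 2, halogen 1); for lowercase aromatic atoms, an aromatic c carries 1 H when it has two neighbours and 0 H with three, and aromatic n carries 0 H:
  atom 1: O, bond orders sum to 1 (valence 2) → 1 H
  atom 2: C, bond orders sum to 4 (valence 4) → 0 H
  atom 3: O, bond orders sum to 2 (valence 2) → 0 H
  atom 4: aromatic c, 3 neighbours → 0 H
  atom 5: aromatic c, 3 neighbours → 0 H
  atom 6: N, bond orders sum to 1 (valence 3) → 2 H
  atom 7: aromatic c, 3 neighbours → 0 H
  atom 8: F (halogen, monovalent) → 0 H
  atom 9: aromatic c, 3 neighbours → 0 H
  atom 10: aromatic c, 2 neighbours → 1 H
  atom 11: aromatic c, 3 neighbours → 0 H
  atom 12: N, bond orders sum to 1 (valence 3) → 2 H
  atom 13: aromatic c, 2 neighbours → 1 H
  atom 14: aromatic c, 3 neighbours → 0 H
  atom 15: aromatic c, 3 neighbours → 0 H
  atom 16: aromatic c, 2 neighbours → 1 H
  atom 17: C, bond orders sum to 4 (valence 4) → 0 H
  atom 18: O, bond orders sum to 2 (valence 2) → 0 H
  atom 19: C, bond orders sum to 1 (valence 4) → 3 H
Totals → C:13, H:11, F:1, N:2, O:3.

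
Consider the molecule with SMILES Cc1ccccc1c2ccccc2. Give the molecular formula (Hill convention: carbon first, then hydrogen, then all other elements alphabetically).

Walk through each heavy atom and fill implicit hydrogens from standard valence (C 4, N 3, O 2, S 2, halogen 1); for lowercase aromatic atoms, an aromatic c carries 1 H when it has two neighbours and 0 H with three, and aromatic n carries 0 H:
  atom 1: C, bond orders sum to 1 (valence 4) → 3 H
  atom 2: aromatic c, 3 neighbours → 0 H
  atom 3: aromatic c, 2 neighbours → 1 H
  atom 4: aromatic c, 2 neighbours → 1 H
  atom 5: aromatic c, 2 neighbours → 1 H
  atom 6: aromatic c, 2 neighbours → 1 H
  atom 7: aromatic c, 3 neighbours → 0 H
  atom 8: aromatic c, 3 neighbours → 0 H
  atom 9: aromatic c, 2 neighbours → 1 H
  atom 10: aromatic c, 2 neighbours → 1 H
  atom 11: aromatic c, 2 neighbours → 1 H
  atom 12: aromatic c, 2 neighbours → 1 H
  atom 13: aromatic c, 2 neighbours → 1 H
Totals → C:13, H:12.
In Hill order: C13H12.

C13H12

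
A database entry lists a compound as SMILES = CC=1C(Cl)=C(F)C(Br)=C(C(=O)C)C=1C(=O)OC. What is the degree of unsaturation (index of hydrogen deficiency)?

Molecular formula: C11H9BrClFO3.
DoU = (2C + 2 + N − H − X) / 2, where X is the halogen count and O/S are ignored.
    = (2·11 + 2 + 0 − 9 − 3) / 2 = 12 / 2 = 6.

6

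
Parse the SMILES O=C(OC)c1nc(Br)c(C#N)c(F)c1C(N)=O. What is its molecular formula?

Walk through each heavy atom and fill implicit hydrogens from standard valence (C 4, N 3, O 2, S 2, halogen 1); for lowercase aromatic atoms, an aromatic c carries 1 H when it has two neighbours and 0 H with three, and aromatic n carries 0 H:
  atom 1: O, bond orders sum to 2 (valence 2) → 0 H
  atom 2: C, bond orders sum to 4 (valence 4) → 0 H
  atom 3: O, bond orders sum to 2 (valence 2) → 0 H
  atom 4: C, bond orders sum to 1 (valence 4) → 3 H
  atom 5: aromatic c, 3 neighbours → 0 H
  atom 6: aromatic n, 2 neighbours → 0 H
  atom 7: aromatic c, 3 neighbours → 0 H
  atom 8: Br (halogen, monovalent) → 0 H
  atom 9: aromatic c, 3 neighbours → 0 H
  atom 10: C, bond orders sum to 4 (valence 4) → 0 H
  atom 11: N, bond orders sum to 3 (valence 3) → 0 H
  atom 12: aromatic c, 3 neighbours → 0 H
  atom 13: F (halogen, monovalent) → 0 H
  atom 14: aromatic c, 3 neighbours → 0 H
  atom 15: C, bond orders sum to 4 (valence 4) → 0 H
  atom 16: N, bond orders sum to 1 (valence 3) → 2 H
  atom 17: O, bond orders sum to 2 (valence 2) → 0 H
Totals → C:9, H:5, Br:1, F:1, N:3, O:3.

C9H5BrFN3O3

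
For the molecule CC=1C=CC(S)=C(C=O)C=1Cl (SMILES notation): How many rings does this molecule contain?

1

In SMILES, each pair of matching ring-closure digits denotes one ring-closing bond; the number of such bonds equals the number of independent rings.
Ring-closure bonds here: 1.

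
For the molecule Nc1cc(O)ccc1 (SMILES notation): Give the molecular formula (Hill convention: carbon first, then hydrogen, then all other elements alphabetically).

C6H7NO

Walk through each heavy atom and fill implicit hydrogens from standard valence (C 4, N 3, O 2, S 2, halogen 1); for lowercase aromatic atoms, an aromatic c carries 1 H when it has two neighbours and 0 H with three, and aromatic n carries 0 H:
  atom 1: N, bond orders sum to 1 (valence 3) → 2 H
  atom 2: aromatic c, 3 neighbours → 0 H
  atom 3: aromatic c, 2 neighbours → 1 H
  atom 4: aromatic c, 3 neighbours → 0 H
  atom 5: O, bond orders sum to 1 (valence 2) → 1 H
  atom 6: aromatic c, 2 neighbours → 1 H
  atom 7: aromatic c, 2 neighbours → 1 H
  atom 8: aromatic c, 2 neighbours → 1 H
Totals → C:6, H:7, N:1, O:1.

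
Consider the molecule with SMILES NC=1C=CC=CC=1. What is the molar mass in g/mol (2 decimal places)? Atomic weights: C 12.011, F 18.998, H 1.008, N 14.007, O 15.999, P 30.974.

First, the molecular formula is C6H7N (counting implicit H from valence).
  C: 6 × 12.011 = 72.066
  H: 7 × 1.008 = 7.056
  N: 1 × 14.007 = 14.007
Sum: 6×12.011 + 7×1.008 + 1×14.007 = 93.129 → 93.13 g/mol.

93.13 g/mol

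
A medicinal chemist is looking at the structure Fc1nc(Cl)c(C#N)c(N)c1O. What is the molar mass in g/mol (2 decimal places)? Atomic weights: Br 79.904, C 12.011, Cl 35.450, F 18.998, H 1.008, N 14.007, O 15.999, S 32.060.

First, the molecular formula is C6H3ClFN3O (counting implicit H from valence).
  C: 6 × 12.011 = 72.066
  Cl: 1 × 35.450 = 35.450
  F: 1 × 18.998 = 18.998
  H: 3 × 1.008 = 3.024
  N: 3 × 14.007 = 42.021
  O: 1 × 15.999 = 15.999
Sum: 6×12.011 + 1×35.450 + 1×18.998 + 3×1.008 + 3×14.007 + 1×15.999 = 187.558 → 187.56 g/mol.

187.56 g/mol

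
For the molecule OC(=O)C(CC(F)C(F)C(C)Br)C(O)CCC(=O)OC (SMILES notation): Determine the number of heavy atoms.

Every atom symbol written in the SMILES (organic subset) is one heavy atom; implicit H are not written.
Heavy atoms by element → Br:1, C:12, F:2, O:5.
Total: 20.

20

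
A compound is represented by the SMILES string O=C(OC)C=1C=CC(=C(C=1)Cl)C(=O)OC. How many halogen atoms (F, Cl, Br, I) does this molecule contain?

1

Halogen atoms appear at heavy-atom position 11 (1×Cl).
Other groups present: 2 ester.
Halogen count: 1.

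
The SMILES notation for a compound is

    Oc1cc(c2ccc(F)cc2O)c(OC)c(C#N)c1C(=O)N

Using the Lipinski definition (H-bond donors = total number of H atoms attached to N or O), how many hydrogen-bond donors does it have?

Donors: find every N or O and count the H atoms it carries.
  atom 1 (O): bond orders sum to 1 → 1 H
  atom 12 (O): bond orders sum to 1 → 1 H
  atom 14 (O): bond orders sum to 2 → 0 H
  atom 18 (N): bond orders sum to 3 → 0 H
  atom 21 (O): bond orders sum to 2 → 0 H
  atom 22 (N): bond orders sum to 1 → 2 H
Lipinski HBD = 4.

4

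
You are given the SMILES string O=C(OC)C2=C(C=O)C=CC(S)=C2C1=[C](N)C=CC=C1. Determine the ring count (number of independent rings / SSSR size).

In SMILES, each pair of matching ring-closure digits denotes one ring-closing bond; the number of such bonds equals the number of independent rings.
Ring-closure bonds here: 2.

2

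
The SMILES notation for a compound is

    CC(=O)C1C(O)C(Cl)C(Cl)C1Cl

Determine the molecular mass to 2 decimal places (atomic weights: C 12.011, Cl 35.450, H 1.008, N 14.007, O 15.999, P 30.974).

First, the molecular formula is C7H9Cl3O2 (counting implicit H from valence).
  C: 7 × 12.011 = 84.077
  Cl: 3 × 35.450 = 106.350
  H: 9 × 1.008 = 9.072
  O: 2 × 15.999 = 31.998
Sum: 7×12.011 + 3×35.450 + 9×1.008 + 2×15.999 = 231.497 → 231.50 g/mol.

231.50 g/mol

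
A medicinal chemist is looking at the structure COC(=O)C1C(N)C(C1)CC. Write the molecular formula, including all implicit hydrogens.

C8H15NO2

Walk through each heavy atom and fill implicit hydrogens from standard valence (C 4, N 3, O 2, S 2, halogen 1):
  atom 1: C, bond orders sum to 1 (valence 4) → 3 H
  atom 2: O, bond orders sum to 2 (valence 2) → 0 H
  atom 3: C, bond orders sum to 4 (valence 4) → 0 H
  atom 4: O, bond orders sum to 2 (valence 2) → 0 H
  atom 5: C, bond orders sum to 3 (valence 4) → 1 H
  atom 6: C, bond orders sum to 3 (valence 4) → 1 H
  atom 7: N, bond orders sum to 1 (valence 3) → 2 H
  atom 8: C, bond orders sum to 3 (valence 4) → 1 H
  atom 9: C, bond orders sum to 2 (valence 4) → 2 H
  atom 10: C, bond orders sum to 2 (valence 4) → 2 H
  atom 11: C, bond orders sum to 1 (valence 4) → 3 H
Totals → C:8, H:15, N:1, O:2.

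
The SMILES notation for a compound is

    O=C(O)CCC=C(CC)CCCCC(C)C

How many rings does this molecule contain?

In SMILES, each pair of matching ring-closure digits denotes one ring-closing bond; the number of such bonds equals the number of independent rings.
Ring-closure bonds here: 0.

0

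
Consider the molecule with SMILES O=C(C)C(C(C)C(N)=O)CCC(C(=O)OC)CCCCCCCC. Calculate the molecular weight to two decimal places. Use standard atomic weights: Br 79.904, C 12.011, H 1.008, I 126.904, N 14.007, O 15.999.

First, the molecular formula is C19H35NO4 (counting implicit H from valence).
  C: 19 × 12.011 = 228.209
  H: 35 × 1.008 = 35.280
  N: 1 × 14.007 = 14.007
  O: 4 × 15.999 = 63.996
Sum: 19×12.011 + 35×1.008 + 1×14.007 + 4×15.999 = 341.492 → 341.49 g/mol.

341.49 g/mol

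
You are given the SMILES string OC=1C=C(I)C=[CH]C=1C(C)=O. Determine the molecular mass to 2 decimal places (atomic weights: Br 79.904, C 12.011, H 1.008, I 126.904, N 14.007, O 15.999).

262.05 g/mol

First, the molecular formula is C8H7IO2 (counting implicit H from valence).
  C: 8 × 12.011 = 96.088
  H: 7 × 1.008 = 7.056
  I: 1 × 126.904 = 126.904
  O: 2 × 15.999 = 31.998
Sum: 8×12.011 + 7×1.008 + 1×126.904 + 2×15.999 = 262.046 → 262.05 g/mol.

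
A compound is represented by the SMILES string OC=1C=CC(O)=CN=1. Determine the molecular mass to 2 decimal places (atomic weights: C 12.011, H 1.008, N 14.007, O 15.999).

First, the molecular formula is C5H5NO2 (counting implicit H from valence).
  C: 5 × 12.011 = 60.055
  H: 5 × 1.008 = 5.040
  N: 1 × 14.007 = 14.007
  O: 2 × 15.999 = 31.998
Sum: 5×12.011 + 5×1.008 + 1×14.007 + 2×15.999 = 111.100 → 111.10 g/mol.

111.10 g/mol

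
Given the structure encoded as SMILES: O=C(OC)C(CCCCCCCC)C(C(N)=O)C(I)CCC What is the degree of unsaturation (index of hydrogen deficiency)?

2

Degree of unsaturation = (number of rings) + (number of π bonds).
Ring closures in the SMILES: 0.
π bonds: 2 double bonds (each 1 DoU) → 2 DoU from unsaturation.
Total DoU = 0 + 2 = 2.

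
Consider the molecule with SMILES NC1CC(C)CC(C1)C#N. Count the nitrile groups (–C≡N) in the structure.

1

The nitrile motif appears at heavy-atom position 9 in the SMILES.
Other groups present: 1 primary amine.
Nitrile count: 1.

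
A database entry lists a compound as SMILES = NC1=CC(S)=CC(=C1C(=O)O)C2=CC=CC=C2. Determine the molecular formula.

Walk through each heavy atom and fill implicit hydrogens from standard valence (C 4, N 3, O 2, S 2, halogen 1):
  atom 1: N, bond orders sum to 1 (valence 3) → 2 H
  atom 2: C, bond orders sum to 4 (valence 4) → 0 H
  atom 3: C, bond orders sum to 3 (valence 4) → 1 H
  atom 4: C, bond orders sum to 4 (valence 4) → 0 H
  atom 5: S, bond orders sum to 1 (valence 2) → 1 H
  atom 6: C, bond orders sum to 3 (valence 4) → 1 H
  atom 7: C, bond orders sum to 4 (valence 4) → 0 H
  atom 8: C, bond orders sum to 4 (valence 4) → 0 H
  atom 9: C, bond orders sum to 4 (valence 4) → 0 H
  atom 10: O, bond orders sum to 2 (valence 2) → 0 H
  atom 11: O, bond orders sum to 1 (valence 2) → 1 H
  atom 12: C, bond orders sum to 4 (valence 4) → 0 H
  atom 13: C, bond orders sum to 3 (valence 4) → 1 H
  atom 14: C, bond orders sum to 3 (valence 4) → 1 H
  atom 15: C, bond orders sum to 3 (valence 4) → 1 H
  atom 16: C, bond orders sum to 3 (valence 4) → 1 H
  atom 17: C, bond orders sum to 3 (valence 4) → 1 H
Totals → C:13, H:11, N:1, O:2, S:1.

C13H11NO2S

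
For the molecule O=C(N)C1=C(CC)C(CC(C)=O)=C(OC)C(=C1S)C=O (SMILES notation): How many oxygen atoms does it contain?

4

Scan the SMILES for O atoms (remember two-letter symbols like Cl and Br are single atoms).
Oxygen count: 4.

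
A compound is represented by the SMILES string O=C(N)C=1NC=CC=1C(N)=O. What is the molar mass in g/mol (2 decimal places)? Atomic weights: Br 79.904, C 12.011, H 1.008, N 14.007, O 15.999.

First, the molecular formula is C6H7N3O2 (counting implicit H from valence).
  C: 6 × 12.011 = 72.066
  H: 7 × 1.008 = 7.056
  N: 3 × 14.007 = 42.021
  O: 2 × 15.999 = 31.998
Sum: 6×12.011 + 7×1.008 + 3×14.007 + 2×15.999 = 153.141 → 153.14 g/mol.

153.14 g/mol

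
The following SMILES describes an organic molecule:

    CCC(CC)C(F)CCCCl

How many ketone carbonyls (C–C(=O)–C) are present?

Scan the SMILES for the ketone motif — none present.

0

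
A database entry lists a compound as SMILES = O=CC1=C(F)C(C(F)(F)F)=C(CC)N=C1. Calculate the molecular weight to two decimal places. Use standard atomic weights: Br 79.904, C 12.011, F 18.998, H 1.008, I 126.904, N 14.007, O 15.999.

221.15 g/mol

First, the molecular formula is C9H7F4NO (counting implicit H from valence).
  C: 9 × 12.011 = 108.099
  F: 4 × 18.998 = 75.992
  H: 7 × 1.008 = 7.056
  N: 1 × 14.007 = 14.007
  O: 1 × 15.999 = 15.999
Sum: 9×12.011 + 4×18.998 + 7×1.008 + 1×14.007 + 1×15.999 = 221.153 → 221.15 g/mol.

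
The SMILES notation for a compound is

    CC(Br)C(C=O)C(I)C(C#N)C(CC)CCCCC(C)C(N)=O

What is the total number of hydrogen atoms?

28

Walk through each heavy atom and fill implicit hydrogens from standard valence (C 4, N 3, O 2, S 2, halogen 1):
  atom 1: C, bond orders sum to 1 (valence 4) → 3 H
  atom 2: C, bond orders sum to 3 (valence 4) → 1 H
  atom 3: Br (halogen, monovalent) → 0 H
  atom 4: C, bond orders sum to 3 (valence 4) → 1 H
  atom 5: C, bond orders sum to 3 (valence 4) → 1 H
  atom 6: O, bond orders sum to 2 (valence 2) → 0 H
  atom 7: C, bond orders sum to 3 (valence 4) → 1 H
  atom 8: I (halogen, monovalent) → 0 H
  atom 9: C, bond orders sum to 3 (valence 4) → 1 H
  atom 10: C, bond orders sum to 4 (valence 4) → 0 H
  atom 11: N, bond orders sum to 3 (valence 3) → 0 H
  atom 12: C, bond orders sum to 3 (valence 4) → 1 H
  atom 13: C, bond orders sum to 2 (valence 4) → 2 H
  atom 14: C, bond orders sum to 1 (valence 4) → 3 H
  atom 15: C, bond orders sum to 2 (valence 4) → 2 H
  atom 16: C, bond orders sum to 2 (valence 4) → 2 H
  atom 17: C, bond orders sum to 2 (valence 4) → 2 H
  atom 18: C, bond orders sum to 2 (valence 4) → 2 H
  atom 19: C, bond orders sum to 3 (valence 4) → 1 H
  atom 20: C, bond orders sum to 1 (valence 4) → 3 H
  atom 21: C, bond orders sum to 4 (valence 4) → 0 H
  atom 22: N, bond orders sum to 1 (valence 3) → 2 H
  atom 23: O, bond orders sum to 2 (valence 2) → 0 H
Total hydrogens: 28.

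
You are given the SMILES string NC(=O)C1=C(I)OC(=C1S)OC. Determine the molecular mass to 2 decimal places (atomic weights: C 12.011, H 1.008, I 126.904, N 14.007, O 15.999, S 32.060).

First, the molecular formula is C6H6INO3S (counting implicit H from valence).
  C: 6 × 12.011 = 72.066
  H: 6 × 1.008 = 6.048
  I: 1 × 126.904 = 126.904
  N: 1 × 14.007 = 14.007
  O: 3 × 15.999 = 47.997
  S: 1 × 32.060 = 32.060
Sum: 6×12.011 + 6×1.008 + 1×126.904 + 1×14.007 + 3×15.999 + 1×32.060 = 299.082 → 299.08 g/mol.

299.08 g/mol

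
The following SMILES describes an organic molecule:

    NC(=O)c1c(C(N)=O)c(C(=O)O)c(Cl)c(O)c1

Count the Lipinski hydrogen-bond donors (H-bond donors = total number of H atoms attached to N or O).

6

Donors: find every N or O and count the H atoms it carries.
  atom 1 (N): bond orders sum to 1 → 2 H
  atom 3 (O): bond orders sum to 2 → 0 H
  atom 7 (N): bond orders sum to 1 → 2 H
  atom 8 (O): bond orders sum to 2 → 0 H
  atom 11 (O): bond orders sum to 2 → 0 H
  atom 12 (O): bond orders sum to 1 → 1 H
  atom 16 (O): bond orders sum to 1 → 1 H
Lipinski HBD = 6.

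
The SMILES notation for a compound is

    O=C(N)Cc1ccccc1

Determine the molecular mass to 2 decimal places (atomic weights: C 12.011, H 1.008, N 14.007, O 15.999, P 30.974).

First, the molecular formula is C8H9NO (counting implicit H from valence).
  C: 8 × 12.011 = 96.088
  H: 9 × 1.008 = 9.072
  N: 1 × 14.007 = 14.007
  O: 1 × 15.999 = 15.999
Sum: 8×12.011 + 9×1.008 + 1×14.007 + 1×15.999 = 135.166 → 135.17 g/mol.

135.17 g/mol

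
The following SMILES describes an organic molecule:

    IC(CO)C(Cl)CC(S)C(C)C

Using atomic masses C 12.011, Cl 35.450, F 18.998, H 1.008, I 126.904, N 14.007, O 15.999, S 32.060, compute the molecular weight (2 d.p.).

322.63 g/mol

First, the molecular formula is C8H16ClIOS (counting implicit H from valence).
  C: 8 × 12.011 = 96.088
  Cl: 1 × 35.450 = 35.450
  H: 16 × 1.008 = 16.128
  I: 1 × 126.904 = 126.904
  O: 1 × 15.999 = 15.999
  S: 1 × 32.060 = 32.060
Sum: 8×12.011 + 1×35.450 + 16×1.008 + 1×126.904 + 1×15.999 + 1×32.060 = 322.629 → 322.63 g/mol.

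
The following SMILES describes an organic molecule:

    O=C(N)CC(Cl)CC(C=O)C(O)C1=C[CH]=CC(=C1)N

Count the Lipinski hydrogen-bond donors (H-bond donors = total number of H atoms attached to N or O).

Donors: find every N or O and count the H atoms it carries.
  atom 1 (O): bond orders sum to 2 → 0 H
  atom 3 (N): bond orders sum to 1 → 2 H
  atom 10 (O): bond orders sum to 2 → 0 H
  atom 12 (O): bond orders sum to 1 → 1 H
  atom 19 (N): bond orders sum to 1 → 2 H
Lipinski HBD = 5.

5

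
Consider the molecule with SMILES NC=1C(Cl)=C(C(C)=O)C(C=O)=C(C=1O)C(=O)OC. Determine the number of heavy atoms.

18

Every atom symbol written in the SMILES (organic subset) is one heavy atom; implicit H are not written.
Heavy atoms by element → C:11, Cl:1, N:1, O:5.
Total: 18.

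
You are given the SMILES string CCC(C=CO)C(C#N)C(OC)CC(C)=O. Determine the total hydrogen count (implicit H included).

19

Walk through each heavy atom and fill implicit hydrogens from standard valence (C 4, N 3, O 2, S 2, halogen 1):
  atom 1: C, bond orders sum to 1 (valence 4) → 3 H
  atom 2: C, bond orders sum to 2 (valence 4) → 2 H
  atom 3: C, bond orders sum to 3 (valence 4) → 1 H
  atom 4: C, bond orders sum to 3 (valence 4) → 1 H
  atom 5: C, bond orders sum to 3 (valence 4) → 1 H
  atom 6: O, bond orders sum to 1 (valence 2) → 1 H
  atom 7: C, bond orders sum to 3 (valence 4) → 1 H
  atom 8: C, bond orders sum to 4 (valence 4) → 0 H
  atom 9: N, bond orders sum to 3 (valence 3) → 0 H
  atom 10: C, bond orders sum to 3 (valence 4) → 1 H
  atom 11: O, bond orders sum to 2 (valence 2) → 0 H
  atom 12: C, bond orders sum to 1 (valence 4) → 3 H
  atom 13: C, bond orders sum to 2 (valence 4) → 2 H
  atom 14: C, bond orders sum to 4 (valence 4) → 0 H
  atom 15: C, bond orders sum to 1 (valence 4) → 3 H
  atom 16: O, bond orders sum to 2 (valence 2) → 0 H
Total hydrogens: 19.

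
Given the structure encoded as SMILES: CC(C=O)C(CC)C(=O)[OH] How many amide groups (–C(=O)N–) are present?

0

Scan the SMILES for the amide motif — none present.
Groups that are present: 1 aldehyde, 1 carboxylic acid.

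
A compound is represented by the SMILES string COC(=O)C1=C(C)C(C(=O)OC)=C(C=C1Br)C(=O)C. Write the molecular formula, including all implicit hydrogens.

Walk through each heavy atom and fill implicit hydrogens from standard valence (C 4, N 3, O 2, S 2, halogen 1):
  atom 1: C, bond orders sum to 1 (valence 4) → 3 H
  atom 2: O, bond orders sum to 2 (valence 2) → 0 H
  atom 3: C, bond orders sum to 4 (valence 4) → 0 H
  atom 4: O, bond orders sum to 2 (valence 2) → 0 H
  atom 5: C, bond orders sum to 4 (valence 4) → 0 H
  atom 6: C, bond orders sum to 4 (valence 4) → 0 H
  atom 7: C, bond orders sum to 1 (valence 4) → 3 H
  atom 8: C, bond orders sum to 4 (valence 4) → 0 H
  atom 9: C, bond orders sum to 4 (valence 4) → 0 H
  atom 10: O, bond orders sum to 2 (valence 2) → 0 H
  atom 11: O, bond orders sum to 2 (valence 2) → 0 H
  atom 12: C, bond orders sum to 1 (valence 4) → 3 H
  atom 13: C, bond orders sum to 4 (valence 4) → 0 H
  atom 14: C, bond orders sum to 3 (valence 4) → 1 H
  atom 15: C, bond orders sum to 4 (valence 4) → 0 H
  atom 16: Br (halogen, monovalent) → 0 H
  atom 17: C, bond orders sum to 4 (valence 4) → 0 H
  atom 18: O, bond orders sum to 2 (valence 2) → 0 H
  atom 19: C, bond orders sum to 1 (valence 4) → 3 H
Totals → C:13, H:13, Br:1, O:5.
In Hill order: C13H13BrO5.

C13H13BrO5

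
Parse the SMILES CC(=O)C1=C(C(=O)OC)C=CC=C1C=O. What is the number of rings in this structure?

In SMILES, each pair of matching ring-closure digits denotes one ring-closing bond; the number of such bonds equals the number of independent rings.
Ring-closure bonds here: 1.

1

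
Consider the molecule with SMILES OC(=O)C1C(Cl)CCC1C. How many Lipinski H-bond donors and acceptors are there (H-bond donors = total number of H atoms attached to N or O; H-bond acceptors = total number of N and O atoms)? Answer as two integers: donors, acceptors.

1, 2

Donors: find every N or O and count the H atoms it carries.
  atom 1 (O): bond orders sum to 1 → 1 H
  atom 3 (O): bond orders sum to 2 → 0 H
Lipinski HBD = 1.
Acceptors: N atoms = 0, O atoms = 2 → HBA = 2.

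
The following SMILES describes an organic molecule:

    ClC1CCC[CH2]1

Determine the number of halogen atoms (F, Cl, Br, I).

1

Halogen atoms appear at heavy-atom position 1 (1×Cl).
Halogen count: 1.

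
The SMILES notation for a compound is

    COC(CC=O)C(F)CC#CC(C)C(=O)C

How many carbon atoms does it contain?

12

Count every carbon token in the SMILES (each C, including those in ring-closure positions and inside branches).
Carbon count: 12.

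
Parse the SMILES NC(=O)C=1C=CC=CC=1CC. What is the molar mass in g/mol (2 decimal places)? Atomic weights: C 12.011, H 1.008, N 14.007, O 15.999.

149.19 g/mol

First, the molecular formula is C9H11NO (counting implicit H from valence).
  C: 9 × 12.011 = 108.099
  H: 11 × 1.008 = 11.088
  N: 1 × 14.007 = 14.007
  O: 1 × 15.999 = 15.999
Sum: 9×12.011 + 11×1.008 + 1×14.007 + 1×15.999 = 149.193 → 149.19 g/mol.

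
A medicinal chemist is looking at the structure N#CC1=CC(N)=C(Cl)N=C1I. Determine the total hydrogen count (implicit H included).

3

Walk through each heavy atom and fill implicit hydrogens from standard valence (C 4, N 3, O 2, S 2, halogen 1):
  atom 1: N, bond orders sum to 3 (valence 3) → 0 H
  atom 2: C, bond orders sum to 4 (valence 4) → 0 H
  atom 3: C, bond orders sum to 4 (valence 4) → 0 H
  atom 4: C, bond orders sum to 3 (valence 4) → 1 H
  atom 5: C, bond orders sum to 4 (valence 4) → 0 H
  atom 6: N, bond orders sum to 1 (valence 3) → 2 H
  atom 7: C, bond orders sum to 4 (valence 4) → 0 H
  atom 8: Cl (halogen, monovalent) → 0 H
  atom 9: N, bond orders sum to 3 (valence 3) → 0 H
  atom 10: C, bond orders sum to 4 (valence 4) → 0 H
  atom 11: I (halogen, monovalent) → 0 H
Total hydrogens: 3.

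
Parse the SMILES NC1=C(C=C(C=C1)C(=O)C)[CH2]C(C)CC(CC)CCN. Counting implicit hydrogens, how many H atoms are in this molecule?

28

Walk through each heavy atom and fill implicit hydrogens from standard valence (C 4, N 3, O 2, S 2, halogen 1):
  atom 1: N, bond orders sum to 1 (valence 3) → 2 H
  atom 2: C, bond orders sum to 4 (valence 4) → 0 H
  atom 3: C, bond orders sum to 4 (valence 4) → 0 H
  atom 4: C, bond orders sum to 3 (valence 4) → 1 H
  atom 5: C, bond orders sum to 4 (valence 4) → 0 H
  atom 6: C, bond orders sum to 3 (valence 4) → 1 H
  atom 7: C, bond orders sum to 3 (valence 4) → 1 H
  atom 8: C, bond orders sum to 4 (valence 4) → 0 H
  atom 9: O, bond orders sum to 2 (valence 2) → 0 H
  atom 10: C, bond orders sum to 1 (valence 4) → 3 H
  atom 11: C with explicit H count 2
  atom 12: C, bond orders sum to 3 (valence 4) → 1 H
  atom 13: C, bond orders sum to 1 (valence 4) → 3 H
  atom 14: C, bond orders sum to 2 (valence 4) → 2 H
  atom 15: C, bond orders sum to 3 (valence 4) → 1 H
  atom 16: C, bond orders sum to 2 (valence 4) → 2 H
  atom 17: C, bond orders sum to 1 (valence 4) → 3 H
  atom 18: C, bond orders sum to 2 (valence 4) → 2 H
  atom 19: C, bond orders sum to 2 (valence 4) → 2 H
  atom 20: N, bond orders sum to 1 (valence 3) → 2 H
Total hydrogens: 28.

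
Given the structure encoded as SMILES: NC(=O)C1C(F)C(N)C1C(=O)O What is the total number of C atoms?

6

Count every carbon token in the SMILES (each C, including those in ring-closure positions and inside branches).
Carbon count: 6.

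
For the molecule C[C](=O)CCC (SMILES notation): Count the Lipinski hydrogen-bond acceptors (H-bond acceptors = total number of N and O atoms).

N atoms: 0; O atoms: 1.
Lipinski HBA = 0 + 1 = 1.

1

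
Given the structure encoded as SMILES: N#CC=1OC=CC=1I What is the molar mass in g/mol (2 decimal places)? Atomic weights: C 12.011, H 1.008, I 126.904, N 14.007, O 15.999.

218.98 g/mol

First, the molecular formula is C5H2INO (counting implicit H from valence).
  C: 5 × 12.011 = 60.055
  H: 2 × 1.008 = 2.016
  I: 1 × 126.904 = 126.904
  N: 1 × 14.007 = 14.007
  O: 1 × 15.999 = 15.999
Sum: 5×12.011 + 2×1.008 + 1×126.904 + 1×14.007 + 1×15.999 = 218.981 → 218.98 g/mol.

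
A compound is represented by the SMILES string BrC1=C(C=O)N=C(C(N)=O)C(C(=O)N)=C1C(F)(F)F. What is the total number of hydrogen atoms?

5

Walk through each heavy atom and fill implicit hydrogens from standard valence (C 4, N 3, O 2, S 2, halogen 1):
  atom 1: Br (halogen, monovalent) → 0 H
  atom 2: C, bond orders sum to 4 (valence 4) → 0 H
  atom 3: C, bond orders sum to 4 (valence 4) → 0 H
  atom 4: C, bond orders sum to 3 (valence 4) → 1 H
  atom 5: O, bond orders sum to 2 (valence 2) → 0 H
  atom 6: N, bond orders sum to 3 (valence 3) → 0 H
  atom 7: C, bond orders sum to 4 (valence 4) → 0 H
  atom 8: C, bond orders sum to 4 (valence 4) → 0 H
  atom 9: N, bond orders sum to 1 (valence 3) → 2 H
  atom 10: O, bond orders sum to 2 (valence 2) → 0 H
  atom 11: C, bond orders sum to 4 (valence 4) → 0 H
  atom 12: C, bond orders sum to 4 (valence 4) → 0 H
  atom 13: O, bond orders sum to 2 (valence 2) → 0 H
  atom 14: N, bond orders sum to 1 (valence 3) → 2 H
  atom 15: C, bond orders sum to 4 (valence 4) → 0 H
  atom 16: C, bond orders sum to 4 (valence 4) → 0 H
  atom 17: F (halogen, monovalent) → 0 H
  atom 18: F (halogen, monovalent) → 0 H
  atom 19: F (halogen, monovalent) → 0 H
Total hydrogens: 5.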